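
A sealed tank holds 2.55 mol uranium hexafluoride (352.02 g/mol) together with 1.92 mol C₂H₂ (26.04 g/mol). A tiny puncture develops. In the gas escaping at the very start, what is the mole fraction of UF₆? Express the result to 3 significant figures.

0.265

Effusion rate of each component ∝ n_i/√M_i (partial pressure × 1/√M).
Mole fraction of UF₆ in the effusate = (n_UF₆/√M_UF₆) / (n_UF₆/√M_UF₆ + n_C₂H₂/√M_C₂H₂)
= (2.55/√352.02) / (2.55/√352.02 + 1.92/√26.04) = 0.1359/(0.1359 + 0.3763) = 0.265.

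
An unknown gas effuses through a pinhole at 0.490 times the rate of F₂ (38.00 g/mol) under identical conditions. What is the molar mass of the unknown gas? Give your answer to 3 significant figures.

158 g/mol

Since effusion rate ∝ 1/√M, rate_X/rate_F₂ = √(M_F₂/M_X).
0.490 = √(38.00/M_X)
M_X = 38.00 / 0.490² = 38.00 / 0.2401 = 158 g/mol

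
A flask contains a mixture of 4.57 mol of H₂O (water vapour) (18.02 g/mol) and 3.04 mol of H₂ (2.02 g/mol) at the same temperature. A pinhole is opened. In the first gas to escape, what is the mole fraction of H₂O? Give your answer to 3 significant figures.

Rate_i ∝ x_i/√M_i (Graham's law weighted by mole fraction), so the effusate composition follows n_i/√M_i.
x_H₂O(eff) = (n_H₂O/√M_H₂O) / (n_H₂O/√M_H₂O + n_H₂/√M_H₂)
= (4.57/√18.02) / (4.57/√18.02 + 3.04/√2.02) = 1.077/(1.077 + 2.139) = 0.335.

0.335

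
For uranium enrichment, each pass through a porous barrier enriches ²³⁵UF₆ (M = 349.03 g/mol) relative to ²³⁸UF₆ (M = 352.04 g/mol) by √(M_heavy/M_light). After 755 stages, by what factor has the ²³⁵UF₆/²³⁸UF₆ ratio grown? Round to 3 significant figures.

The single-stage factor is √(M_heavy/M_light), so 755 stages give [√(352.04/349.03)]^755 = (352.04/349.03)^(755/2).
= 1.00862^(755/2) = 25.6.

25.6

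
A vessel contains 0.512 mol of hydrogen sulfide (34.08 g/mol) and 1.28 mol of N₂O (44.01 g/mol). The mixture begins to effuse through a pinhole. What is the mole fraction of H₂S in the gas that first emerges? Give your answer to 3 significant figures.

0.313

Rate_i ∝ x_i/√M_i (Graham's law weighted by mole fraction), so the effusate composition follows n_i/√M_i.
x_H₂S(eff) = (n_H₂S/√M_H₂S) / (n_H₂S/√M_H₂S + n_N₂O/√M_N₂O)
= (0.512/√34.08) / (0.512/√34.08 + 1.28/√44.01) = 0.08770/(0.08770 + 0.1929) = 0.313.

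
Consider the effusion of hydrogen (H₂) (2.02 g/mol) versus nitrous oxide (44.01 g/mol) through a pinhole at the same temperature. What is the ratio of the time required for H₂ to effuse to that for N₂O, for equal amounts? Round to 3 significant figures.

Since effusion rate ∝ 1/√M, t_H₂/t_N₂O = √(M_H₂/M_N₂O) = √(2.02/44.01) = √0.04590 = 0.214.

0.214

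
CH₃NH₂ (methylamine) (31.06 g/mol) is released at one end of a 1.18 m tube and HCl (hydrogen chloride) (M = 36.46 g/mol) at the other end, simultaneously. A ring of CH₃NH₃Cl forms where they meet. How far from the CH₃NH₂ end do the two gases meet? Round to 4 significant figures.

Graham's law gives d_CH₃NH₂/d_HCl = rate_CH₃NH₂/rate_HCl = √(M_HCl/M_CH₃NH₂) = √(36.46/31.06) = 1.083.
With d_CH₃NH₂ + d_HCl = 1.18 m, d_HCl = 1.18/(1 + 1.083) = 0.5664 m.
d_CH₃NH₂ = 1.18 − 0.5664 = 0.6136 m.

0.6136 m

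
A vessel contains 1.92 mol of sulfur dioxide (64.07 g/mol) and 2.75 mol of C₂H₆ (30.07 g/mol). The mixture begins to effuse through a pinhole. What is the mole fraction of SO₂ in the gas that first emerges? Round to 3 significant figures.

Each component's effusion rate ∝ (its partial pressure)·(1/√M) ∝ n_i/√M_i.
x_SO₂(eff) = (n_SO₂/√M_SO₂) / (n_SO₂/√M_SO₂ + n_C₂H₆/√M_C₂H₆)
= (1.92/√64.07) / (1.92/√64.07 + 2.75/√30.07) = 0.2399/(0.2399 + 0.5015) = 0.324.

0.324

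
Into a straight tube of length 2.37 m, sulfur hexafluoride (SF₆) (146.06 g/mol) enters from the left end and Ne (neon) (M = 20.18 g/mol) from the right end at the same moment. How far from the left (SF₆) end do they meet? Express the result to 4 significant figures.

0.6422 m

The fronts meet when d_SF₆ + d_Ne = L with d_SF₆/d_Ne = √(M_Ne/M_SF₆) (Graham's law). Here √(M_Ne/M_SF₆) = √(20.18/146.06) = 0.3717.
With d_SF₆ + d_Ne = 2.37 m, d_Ne = 2.37/(1 + 0.3717) = 1.728 m.
d_SF₆ = 2.37 − 1.728 = 0.6422 m.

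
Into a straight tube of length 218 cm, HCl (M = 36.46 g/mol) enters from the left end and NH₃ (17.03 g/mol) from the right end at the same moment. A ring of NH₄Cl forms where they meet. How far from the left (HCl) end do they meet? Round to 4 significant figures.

88.50 cm

Graham's law gives d_HCl/d_NH₃ = rate_HCl/rate_NH₃ = √(M_NH₃/M_HCl) = √(17.03/36.46) = 0.6834.
With d_HCl + d_NH₃ = 218 cm, d_NH₃ = 218/(1 + 0.6834) = 129.5 cm.
d_HCl = 218 − 129.5 = 88.50 cm.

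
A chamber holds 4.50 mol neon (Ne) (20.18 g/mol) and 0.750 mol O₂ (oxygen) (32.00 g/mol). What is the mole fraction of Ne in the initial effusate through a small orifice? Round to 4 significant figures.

0.8831

Effusion rate of each component ∝ n_i/√M_i (partial pressure × 1/√M).
Mole fraction of Ne in the effusate = (n_Ne/√M_Ne) / (n_Ne/√M_Ne + n_O₂/√M_O₂)
= (4.50/√20.18) / (4.50/√20.18 + 0.750/√32.00) = 1.002/(1.002 + 0.1326) = 0.8831.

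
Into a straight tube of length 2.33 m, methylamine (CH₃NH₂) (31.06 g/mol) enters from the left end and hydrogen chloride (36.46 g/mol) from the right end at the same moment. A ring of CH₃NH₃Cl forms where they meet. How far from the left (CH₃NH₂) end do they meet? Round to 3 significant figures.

The fronts meet when d_CH₃NH₂ + d_HCl = L with d_CH₃NH₂/d_HCl = √(M_HCl/M_CH₃NH₂) (Graham's law). Here √(M_HCl/M_CH₃NH₂) = √(36.46/31.06) = 1.083.
With d_CH₃NH₂ + d_HCl = 2.33 m, d_HCl = 2.33/(1 + 1.083) = 1.118 m.
d_CH₃NH₂ = 2.33 − 1.118 = 1.21 m.

1.21 m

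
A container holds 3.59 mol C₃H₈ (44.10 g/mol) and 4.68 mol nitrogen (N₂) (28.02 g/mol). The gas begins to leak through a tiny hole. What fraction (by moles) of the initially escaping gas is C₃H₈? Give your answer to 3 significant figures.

0.379

Each component's effusion rate ∝ (its partial pressure)·(1/√M) ∝ n_i/√M_i.
So x_C₃H₈ in the escaping gas = (n_C₃H₈/√M_C₃H₈) / Σ(n_i/√M_i)
= (3.59/√44.10) / (3.59/√44.10 + 4.68/√28.02) = 0.5406/(0.5406 + 0.8841) = 0.379.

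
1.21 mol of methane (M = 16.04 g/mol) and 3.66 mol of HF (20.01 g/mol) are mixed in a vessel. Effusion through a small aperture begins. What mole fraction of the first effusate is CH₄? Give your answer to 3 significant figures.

0.270

Effusion rate of each component ∝ n_i/√M_i (partial pressure × 1/√M).
So x_CH₄ in the escaping gas = (n_CH₄/√M_CH₄) / Σ(n_i/√M_i)
= (1.21/√16.04) / (1.21/√16.04 + 3.66/√20.01) = 0.3021/(0.3021 + 0.8182) = 0.270.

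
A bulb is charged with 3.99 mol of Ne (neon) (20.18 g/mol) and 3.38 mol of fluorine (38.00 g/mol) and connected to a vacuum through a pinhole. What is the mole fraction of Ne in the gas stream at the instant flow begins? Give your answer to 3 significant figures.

The effusion rate of species i is ∝ p_i/√M_i ∝ n_i/√M_i.
So x_Ne in the escaping gas = (n_Ne/√M_Ne) / Σ(n_i/√M_i)
= (3.99/√20.18) / (3.99/√20.18 + 3.38/√38.00) = 0.8882/(0.8882 + 0.5483) = 0.618.

0.618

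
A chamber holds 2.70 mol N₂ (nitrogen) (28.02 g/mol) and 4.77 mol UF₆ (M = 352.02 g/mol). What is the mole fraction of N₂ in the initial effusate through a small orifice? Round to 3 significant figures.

0.667

Effusion rate of each component ∝ n_i/√M_i (partial pressure × 1/√M).
So x_N₂ in the escaping gas = (n_N₂/√M_N₂) / Σ(n_i/√M_i)
= (2.70/√28.02) / (2.70/√28.02 + 4.77/√352.02) = 0.5101/(0.5101 + 0.2542) = 0.667.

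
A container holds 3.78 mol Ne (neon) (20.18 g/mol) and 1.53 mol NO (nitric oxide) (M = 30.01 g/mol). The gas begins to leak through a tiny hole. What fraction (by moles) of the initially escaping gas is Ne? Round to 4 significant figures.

0.7508

Rate_i ∝ x_i/√M_i (Graham's law weighted by mole fraction), so the effusate composition follows n_i/√M_i.
Mole fraction of Ne in the effusate = (n_Ne/√M_Ne) / (n_Ne/√M_Ne + n_NO/√M_NO)
= (3.78/√20.18) / (3.78/√20.18 + 1.53/√30.01) = 0.8415/(0.8415 + 0.2793) = 0.7508.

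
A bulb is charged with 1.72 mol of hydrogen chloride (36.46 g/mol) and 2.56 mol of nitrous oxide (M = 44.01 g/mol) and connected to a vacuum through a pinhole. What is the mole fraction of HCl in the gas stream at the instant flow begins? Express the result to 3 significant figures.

Each component's effusion rate ∝ (its partial pressure)·(1/√M) ∝ n_i/√M_i.
So x_HCl in the escaping gas = (n_HCl/√M_HCl) / Σ(n_i/√M_i)
= (1.72/√36.46) / (1.72/√36.46 + 2.56/√44.01) = 0.2849/(0.2849 + 0.3859) = 0.425.

0.425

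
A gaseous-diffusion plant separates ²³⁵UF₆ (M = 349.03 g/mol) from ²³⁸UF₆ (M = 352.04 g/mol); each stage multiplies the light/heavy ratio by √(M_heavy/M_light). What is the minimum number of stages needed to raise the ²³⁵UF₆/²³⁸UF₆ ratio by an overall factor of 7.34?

Single-stage factor α = √(352.04/349.03), so ln α = ½ ln(1.00862) = 0.004293.
Need α^N ≥ 7.34 ⇒ N ≥ ln(7.34) / ln α = 1.993 / 0.004293 = 464.27.
Rounding up, N = 465 stages.

465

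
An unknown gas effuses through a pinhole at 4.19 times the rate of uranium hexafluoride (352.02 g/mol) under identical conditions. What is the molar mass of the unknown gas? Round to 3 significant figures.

Using Graham's law: rate_X/rate_UF₆ = √(M_UF₆/M_X).
4.19 = √(352.02/M_X)
M_X = 352.02 / 4.19² = 352.02 / 17.56 = 20.1 g/mol

20.1 g/mol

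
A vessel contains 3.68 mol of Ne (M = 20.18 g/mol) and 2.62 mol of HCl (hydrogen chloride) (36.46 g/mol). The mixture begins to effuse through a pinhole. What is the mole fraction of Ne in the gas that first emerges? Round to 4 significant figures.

Rate_i ∝ x_i/√M_i (Graham's law weighted by mole fraction), so the effusate composition follows n_i/√M_i.
x_Ne(eff) = (n_Ne/√M_Ne) / (n_Ne/√M_Ne + n_HCl/√M_HCl)
= (3.68/√20.18) / (3.68/√20.18 + 2.62/√36.46) = 0.8192/(0.8192 + 0.4339) = 0.6537.

0.6537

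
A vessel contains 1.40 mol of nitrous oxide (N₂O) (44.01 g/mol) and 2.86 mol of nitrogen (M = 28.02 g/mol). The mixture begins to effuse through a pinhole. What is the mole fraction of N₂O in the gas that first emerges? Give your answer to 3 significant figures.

0.281

Effusion rate of each component ∝ n_i/√M_i (partial pressure × 1/√M).
Mole fraction of N₂O in the effusate = (n_N₂O/√M_N₂O) / (n_N₂O/√M_N₂O + n_N₂/√M_N₂)
= (1.40/√44.01) / (1.40/√44.01 + 2.86/√28.02) = 0.2110/(0.2110 + 0.5403) = 0.281.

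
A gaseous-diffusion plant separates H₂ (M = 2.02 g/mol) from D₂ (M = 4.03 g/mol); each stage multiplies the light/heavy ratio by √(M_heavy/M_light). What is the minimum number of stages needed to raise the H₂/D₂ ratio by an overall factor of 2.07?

3

With α = √(4.03/2.02) per stage, ln α = ½ ln(1.99505) = 0.3453.
Need α^N ≥ 2.07 ⇒ N ≥ ln(2.07) / ln α = 0.7275 / 0.3453 = 2.11.
Rounding up, N = 3 stages.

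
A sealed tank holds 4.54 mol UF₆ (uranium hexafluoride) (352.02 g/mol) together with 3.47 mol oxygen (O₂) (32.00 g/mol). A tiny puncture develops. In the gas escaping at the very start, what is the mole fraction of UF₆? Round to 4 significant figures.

Effusion rate of each component ∝ n_i/√M_i (partial pressure × 1/√M).
Mole fraction of UF₆ in the effusate = (n_UF₆/√M_UF₆) / (n_UF₆/√M_UF₆ + n_O₂/√M_O₂)
= (4.54/√352.02) / (4.54/√352.02 + 3.47/√32.00) = 0.2420/(0.2420 + 0.6134) = 0.2829.

0.2829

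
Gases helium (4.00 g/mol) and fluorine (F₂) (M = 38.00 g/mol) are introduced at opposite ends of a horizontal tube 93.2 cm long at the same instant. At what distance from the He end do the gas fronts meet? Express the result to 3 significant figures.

70.4 cm

Distances travelled in equal time are proportional to diffusion rates, so d_He/d_F₂ = √(M_F₂/M_He) = √(38.00/4.00) = 3.082.
With d_He + d_F₂ = 93.2 cm, d_F₂ = 93.2/(1 + 3.082) = 22.83 cm.
d_He = 93.2 − 22.83 = 70.4 cm.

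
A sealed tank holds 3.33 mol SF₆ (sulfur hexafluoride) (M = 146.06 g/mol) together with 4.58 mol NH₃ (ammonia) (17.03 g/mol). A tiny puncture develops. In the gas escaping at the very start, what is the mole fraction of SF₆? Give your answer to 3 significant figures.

Each component's effusion rate ∝ (its partial pressure)·(1/√M) ∝ n_i/√M_i.
Mole fraction of SF₆ in the effusate = (n_SF₆/√M_SF₆) / (n_SF₆/√M_SF₆ + n_NH₃/√M_NH₃)
= (3.33/√146.06) / (3.33/√146.06 + 4.58/√17.03) = 0.2755/(0.2755 + 1.110) = 0.199.

0.199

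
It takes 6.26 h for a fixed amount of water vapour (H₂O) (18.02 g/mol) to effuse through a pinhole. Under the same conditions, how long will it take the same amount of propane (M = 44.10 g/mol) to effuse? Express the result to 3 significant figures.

9.79 h

By Graham's law, t_C₃H₈/t_H₂O = √(M_C₃H₈/M_H₂O) = √(44.10/18.02) = √2.447 = 1.564.
So the time for C₃H₈ is 6.26 × 1.564 = 9.79 h.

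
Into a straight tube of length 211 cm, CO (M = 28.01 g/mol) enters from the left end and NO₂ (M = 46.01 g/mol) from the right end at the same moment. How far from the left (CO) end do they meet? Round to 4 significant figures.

118.5 cm

The fronts meet when d_CO + d_NO₂ = L with d_CO/d_NO₂ = √(M_NO₂/M_CO) (Graham's law). Here √(M_NO₂/M_CO) = √(46.01/28.01) = 1.282.
With d_CO + d_NO₂ = 211 cm, d_NO₂ = 211/(1 + 1.282) = 92.48 cm.
d_CO = 211 − 92.48 = 118.5 cm.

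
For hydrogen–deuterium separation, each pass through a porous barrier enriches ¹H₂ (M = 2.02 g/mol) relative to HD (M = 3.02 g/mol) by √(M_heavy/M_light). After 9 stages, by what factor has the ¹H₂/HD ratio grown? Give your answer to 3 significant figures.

After 9 stages the ratio has grown by (√(3.02/2.02))^9 = (3.02/2.02)^(9/2).
= 1.49505^(9/2) = 6.11.

6.11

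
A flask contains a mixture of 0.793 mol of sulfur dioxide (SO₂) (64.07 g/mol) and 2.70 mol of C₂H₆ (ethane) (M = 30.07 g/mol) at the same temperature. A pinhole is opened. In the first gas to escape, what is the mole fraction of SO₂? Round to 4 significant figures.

Effusion rate of each component ∝ n_i/√M_i (partial pressure × 1/√M).
So x_SO₂ in the escaping gas = (n_SO₂/√M_SO₂) / Σ(n_i/√M_i)
= (0.793/√64.07) / (0.793/√64.07 + 2.70/√30.07) = 0.09907/(0.09907 + 0.4924) = 0.1675.

0.1675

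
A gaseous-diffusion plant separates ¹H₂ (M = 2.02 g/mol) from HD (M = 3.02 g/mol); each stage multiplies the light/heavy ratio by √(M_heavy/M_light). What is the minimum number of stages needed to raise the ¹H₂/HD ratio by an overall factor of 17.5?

15

With α = √(3.02/2.02) per stage, ln α = ½ ln(1.49505) = 0.2011.
Need α^N ≥ 17.5 ⇒ N ≥ ln(17.5) / ln α = 2.862 / 0.2011 = 14.23.
Rounding up, N = 15 stages.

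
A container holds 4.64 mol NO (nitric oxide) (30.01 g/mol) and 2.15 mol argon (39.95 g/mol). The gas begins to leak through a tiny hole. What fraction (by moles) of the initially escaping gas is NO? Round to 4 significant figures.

0.7135

Rate_i ∝ x_i/√M_i (Graham's law weighted by mole fraction), so the effusate composition follows n_i/√M_i.
So x_NO in the escaping gas = (n_NO/√M_NO) / Σ(n_i/√M_i)
= (4.64/√30.01) / (4.64/√30.01 + 2.15/√39.95) = 0.8470/(0.8470 + 0.3402) = 0.7135.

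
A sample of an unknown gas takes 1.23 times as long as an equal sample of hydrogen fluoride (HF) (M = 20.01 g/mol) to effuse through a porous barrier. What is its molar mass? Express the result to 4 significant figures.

30.27 g/mol

From Graham's law, t_X/t_HF = √(M_X/M_HF).
1.23 = √(M_X/20.01)
M_X = 20.01 × 1.23² = 20.01 × 1.513 = 30.27 g/mol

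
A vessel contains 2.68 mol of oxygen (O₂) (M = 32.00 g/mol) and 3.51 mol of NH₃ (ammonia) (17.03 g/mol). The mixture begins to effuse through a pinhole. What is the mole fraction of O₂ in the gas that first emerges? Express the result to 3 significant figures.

Each component's effusion rate ∝ (its partial pressure)·(1/√M) ∝ n_i/√M_i.
x_O₂(eff) = (n_O₂/√M_O₂) / (n_O₂/√M_O₂ + n_NH₃/√M_NH₃)
= (2.68/√32.00) / (2.68/√32.00 + 3.51/√17.03) = 0.4738/(0.4738 + 0.8505) = 0.358.

0.358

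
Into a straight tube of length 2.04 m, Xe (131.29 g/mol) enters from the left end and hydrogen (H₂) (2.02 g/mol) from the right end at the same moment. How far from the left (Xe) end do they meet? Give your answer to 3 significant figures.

Graham's law gives d_Xe/d_H₂ = rate_Xe/rate_H₂ = √(M_H₂/M_Xe) = √(2.02/131.29) = 0.1240.
With d_Xe + d_H₂ = 2.04 m, d_H₂ = 2.04/(1 + 0.1240) = 1.815 m.
d_Xe = 2.04 − 1.815 = 0.225 m.

0.225 m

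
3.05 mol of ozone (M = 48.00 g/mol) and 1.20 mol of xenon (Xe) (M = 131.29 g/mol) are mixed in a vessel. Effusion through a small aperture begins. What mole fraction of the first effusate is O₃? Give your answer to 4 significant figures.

Rate_i ∝ x_i/√M_i (Graham's law weighted by mole fraction), so the effusate composition follows n_i/√M_i.
So x_O₃ in the escaping gas = (n_O₃/√M_O₃) / Σ(n_i/√M_i)
= (3.05/√48.00) / (3.05/√48.00 + 1.20/√131.29) = 0.4402/(0.4402 + 0.1047) = 0.8078.

0.8078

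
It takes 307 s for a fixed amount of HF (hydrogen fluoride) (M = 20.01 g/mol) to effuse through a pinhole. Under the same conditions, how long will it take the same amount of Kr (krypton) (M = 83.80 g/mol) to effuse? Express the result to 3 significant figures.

From Graham's law, t_Kr/t_HF = √(M_Kr/M_HF) = √(83.80/20.01) = √4.188 = 2.046.
So the time for Kr is 307 × 2.046 = 628 s.

628 s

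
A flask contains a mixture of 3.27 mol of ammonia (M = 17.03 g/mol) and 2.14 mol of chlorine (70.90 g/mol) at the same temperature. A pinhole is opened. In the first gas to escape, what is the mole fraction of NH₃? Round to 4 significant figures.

Each component's effusion rate ∝ (its partial pressure)·(1/√M) ∝ n_i/√M_i.
Mole fraction of NH₃ in the effusate = (n_NH₃/√M_NH₃) / (n_NH₃/√M_NH₃ + n_Cl₂/√M_Cl₂)
= (3.27/√17.03) / (3.27/√17.03 + 2.14/√70.90) = 0.7924/(0.7924 + 0.2542) = 0.7572.

0.7572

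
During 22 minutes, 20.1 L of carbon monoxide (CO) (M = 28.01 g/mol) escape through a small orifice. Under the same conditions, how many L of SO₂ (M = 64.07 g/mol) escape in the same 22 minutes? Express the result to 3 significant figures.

13.3 L

Graham's law gives rate_SO₂/rate_CO = √(M_CO/M_SO₂) = √(28.01/64.07) = √0.4372 = 0.6612.
So the volume for SO₂ is 20.1 × 0.6612 = 13.3 L.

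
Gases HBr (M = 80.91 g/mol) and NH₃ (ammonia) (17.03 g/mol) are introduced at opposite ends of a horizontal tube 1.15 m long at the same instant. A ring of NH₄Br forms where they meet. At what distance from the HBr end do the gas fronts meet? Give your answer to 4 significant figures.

0.3617 m

In equal time, each gas travels a distance ∝ its rate ∝ 1/√M, so d_HBr/d_NH₃ = √(M_NH₃/M_HBr) = √(17.03/80.91) = 0.4588.
With d_HBr + d_NH₃ = 1.15 m, d_NH₃ = 1.15/(1 + 0.4588) = 0.7883 m.
d_HBr = 1.15 − 0.7883 = 0.3617 m.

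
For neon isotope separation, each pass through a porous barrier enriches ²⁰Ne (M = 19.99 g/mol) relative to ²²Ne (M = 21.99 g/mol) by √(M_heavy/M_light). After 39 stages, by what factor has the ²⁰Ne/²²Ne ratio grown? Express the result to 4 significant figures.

After 39 stages the ratio has grown by (√(21.99/19.99))^39 = (21.99/19.99)^(39/2).
= 1.10005^(39/2) = 6.420.

6.420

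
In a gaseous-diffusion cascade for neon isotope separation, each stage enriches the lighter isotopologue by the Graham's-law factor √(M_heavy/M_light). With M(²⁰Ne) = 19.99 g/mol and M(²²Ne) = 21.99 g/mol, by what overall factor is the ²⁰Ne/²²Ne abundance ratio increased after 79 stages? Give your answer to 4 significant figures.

43.23

The single-stage factor is √(M_heavy/M_light), so 79 stages give [√(21.99/19.99)]^79 = (21.99/19.99)^(79/2).
= 1.10005^(79/2) = 43.23.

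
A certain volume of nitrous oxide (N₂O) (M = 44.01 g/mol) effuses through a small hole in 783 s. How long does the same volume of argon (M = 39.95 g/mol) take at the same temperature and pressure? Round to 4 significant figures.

746.0 s

By Graham's law, t_Ar/t_N₂O = √(M_Ar/M_N₂O) = √(39.95/44.01) = √0.9077 = 0.9528.
So the time for Ar is 783 × 0.9528 = 746.0 s.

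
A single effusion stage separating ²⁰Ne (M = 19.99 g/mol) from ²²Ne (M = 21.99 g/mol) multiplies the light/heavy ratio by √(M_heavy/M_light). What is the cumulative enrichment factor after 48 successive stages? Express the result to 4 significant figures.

9.860

The single-stage factor is √(M_heavy/M_light), so 48 stages give [√(21.99/19.99)]^48 = (21.99/19.99)^(48/2).
= 1.10005^24 = 9.860.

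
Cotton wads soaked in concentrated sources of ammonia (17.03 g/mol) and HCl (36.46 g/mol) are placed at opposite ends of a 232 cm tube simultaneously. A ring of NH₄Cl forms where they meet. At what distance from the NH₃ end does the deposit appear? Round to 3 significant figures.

In equal time, each gas travels a distance ∝ its rate ∝ 1/√M, so d_NH₃/d_HCl = √(M_HCl/M_NH₃) = √(36.46/17.03) = 1.463.
With d_NH₃ + d_HCl = 232 cm, d_HCl = 232/(1 + 1.463) = 94.19 cm.
d_NH₃ = 232 − 94.19 = 138 cm.

138 cm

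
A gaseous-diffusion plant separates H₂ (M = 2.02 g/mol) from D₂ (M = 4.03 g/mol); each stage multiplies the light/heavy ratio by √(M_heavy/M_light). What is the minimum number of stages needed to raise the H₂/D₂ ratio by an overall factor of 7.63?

Single-stage factor α = √(4.03/2.02), so ln α = ½ ln(1.99505) = 0.3453.
Need α^N ≥ 7.63 ⇒ N ≥ ln(7.63) / ln α = 2.032 / 0.3453 = 5.88.
So at least 6 stages are needed.

6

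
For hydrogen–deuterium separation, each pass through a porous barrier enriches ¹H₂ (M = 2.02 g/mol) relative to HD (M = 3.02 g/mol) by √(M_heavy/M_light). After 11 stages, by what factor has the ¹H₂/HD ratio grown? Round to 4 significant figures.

Each stage multiplies the ratio by α = √(3.02/2.02), so after 11 stages the overall factor is α^11 = (3.02/2.02)^(11/2).
= 1.49505^(11/2) = 9.133.

9.133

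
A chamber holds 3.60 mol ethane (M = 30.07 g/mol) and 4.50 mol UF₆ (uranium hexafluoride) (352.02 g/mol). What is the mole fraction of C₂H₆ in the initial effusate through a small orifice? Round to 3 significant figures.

Effusion rate of each component ∝ n_i/√M_i (partial pressure × 1/√M).
Mole fraction of C₂H₆ in the effusate = (n_C₂H₆/√M_C₂H₆) / (n_C₂H₆/√M_C₂H₆ + n_UF₆/√M_UF₆)
= (3.60/√30.07) / (3.60/√30.07 + 4.50/√352.02) = 0.6565/(0.6565 + 0.2398) = 0.732.

0.732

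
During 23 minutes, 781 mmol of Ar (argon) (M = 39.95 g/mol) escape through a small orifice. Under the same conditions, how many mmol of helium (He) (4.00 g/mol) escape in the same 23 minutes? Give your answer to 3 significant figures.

Graham's law gives rate_He/rate_Ar = √(M_Ar/M_He) = √(39.95/4.00) = √9.988 = 3.160.
So the amount for He is 781 × 3.160 = 2470 mmol.

2470 mmol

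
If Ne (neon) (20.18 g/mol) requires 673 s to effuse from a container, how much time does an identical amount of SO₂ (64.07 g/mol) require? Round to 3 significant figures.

1200 s

From Graham's law, t_SO₂/t_Ne = √(M_SO₂/M_Ne) = √(64.07/20.18) = √3.175 = 1.782.
So the time for SO₂ is 673 × 1.782 = 1200 s.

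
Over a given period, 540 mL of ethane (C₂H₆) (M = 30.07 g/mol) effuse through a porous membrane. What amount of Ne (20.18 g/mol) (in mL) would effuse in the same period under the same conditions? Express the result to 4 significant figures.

659.2 mL

Graham's law gives rate_Ne/rate_C₂H₆ = √(M_C₂H₆/M_Ne) = √(30.07/20.18) = √1.490 = 1.221.
So the volume for Ne is 540 × 1.221 = 659.2 mL.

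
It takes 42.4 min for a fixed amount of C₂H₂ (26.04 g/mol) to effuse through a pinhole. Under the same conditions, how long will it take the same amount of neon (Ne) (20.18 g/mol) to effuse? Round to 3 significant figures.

37.3 min

Using Graham's law: t_Ne/t_C₂H₂ = √(M_Ne/M_C₂H₂) = √(20.18/26.04) = √0.7750 = 0.8803.
So the time for Ne is 42.4 × 0.8803 = 37.3 min.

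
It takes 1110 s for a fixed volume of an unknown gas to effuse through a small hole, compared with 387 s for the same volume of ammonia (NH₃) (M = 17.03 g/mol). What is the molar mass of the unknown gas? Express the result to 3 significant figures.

140 g/mol

Since effusion rate ∝ 1/√M, t_X/t_NH₃ = √(M_X/M_NH₃).
1110/387 = 2.868 = √(M_X/17.03)
M_X = 17.03 × 2.868² = 17.03 × 8.227 = 140 g/mol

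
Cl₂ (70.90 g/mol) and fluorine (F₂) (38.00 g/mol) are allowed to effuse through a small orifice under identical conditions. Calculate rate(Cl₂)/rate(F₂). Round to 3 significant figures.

0.732

Since effusion rate ∝ 1/√M, rate_Cl₂/rate_F₂ = √(M_F₂/M_Cl₂) = √(38.00/70.90) = √0.5360 = 0.732.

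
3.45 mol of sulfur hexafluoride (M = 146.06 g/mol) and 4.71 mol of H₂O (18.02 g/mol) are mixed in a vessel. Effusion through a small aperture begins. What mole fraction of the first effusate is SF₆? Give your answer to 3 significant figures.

Rate_i ∝ x_i/√M_i (Graham's law weighted by mole fraction), so the effusate composition follows n_i/√M_i.
So x_SF₆ in the escaping gas = (n_SF₆/√M_SF₆) / Σ(n_i/√M_i)
= (3.45/√146.06) / (3.45/√146.06 + 4.71/√18.02) = 0.2855/(0.2855 + 1.110) = 0.205.

0.205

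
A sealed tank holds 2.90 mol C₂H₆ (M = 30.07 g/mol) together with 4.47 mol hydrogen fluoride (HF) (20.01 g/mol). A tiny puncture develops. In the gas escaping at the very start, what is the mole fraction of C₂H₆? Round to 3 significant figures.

0.346

Each component's effusion rate ∝ (its partial pressure)·(1/√M) ∝ n_i/√M_i.
So x_C₂H₆ in the escaping gas = (n_C₂H₆/√M_C₂H₆) / Σ(n_i/√M_i)
= (2.90/√30.07) / (2.90/√30.07 + 4.47/√20.01) = 0.5288/(0.5288 + 0.9993) = 0.346.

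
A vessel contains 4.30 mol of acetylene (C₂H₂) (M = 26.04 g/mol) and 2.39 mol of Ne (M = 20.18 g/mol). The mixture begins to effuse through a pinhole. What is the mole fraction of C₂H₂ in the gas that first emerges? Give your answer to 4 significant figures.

0.6130

Effusion rate of each component ∝ n_i/√M_i (partial pressure × 1/√M).
x_C₂H₂(eff) = (n_C₂H₂/√M_C₂H₂) / (n_C₂H₂/√M_C₂H₂ + n_Ne/√M_Ne)
= (4.30/√26.04) / (4.30/√26.04 + 2.39/√20.18) = 0.8427/(0.8427 + 0.5320) = 0.6130.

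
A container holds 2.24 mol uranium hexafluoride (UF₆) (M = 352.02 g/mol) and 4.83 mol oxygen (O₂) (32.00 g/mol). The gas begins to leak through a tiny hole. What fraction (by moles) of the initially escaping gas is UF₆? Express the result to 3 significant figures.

Effusion rate of each component ∝ n_i/√M_i (partial pressure × 1/√M).
x_UF₆(eff) = (n_UF₆/√M_UF₆) / (n_UF₆/√M_UF₆ + n_O₂/√M_O₂)
= (2.24/√352.02) / (2.24/√352.02 + 4.83/√32.00) = 0.1194/(0.1194 + 0.8538) = 0.123.

0.123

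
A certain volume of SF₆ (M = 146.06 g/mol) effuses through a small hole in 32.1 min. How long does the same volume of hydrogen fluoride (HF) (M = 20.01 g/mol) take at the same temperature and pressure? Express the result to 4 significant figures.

By Graham's law, t_HF/t_SF₆ = √(M_HF/M_SF₆) = √(20.01/146.06) = √0.1370 = 0.3701.
So the time for HF is 32.1 × 0.3701 = 11.88 min.

11.88 min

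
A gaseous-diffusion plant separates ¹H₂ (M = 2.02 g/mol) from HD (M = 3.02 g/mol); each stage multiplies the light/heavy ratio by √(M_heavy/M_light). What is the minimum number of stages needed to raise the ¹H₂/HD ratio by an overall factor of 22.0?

Per stage α = (3.02/2.02)^(1/2) = 1.49505^0.5, giving ln α = 0.2011.
Need α^N ≥ 22.0 ⇒ N ≥ ln(22.0) / ln α = 3.091 / 0.2011 = 15.37.
Minimum whole number of stages: N = 16.

16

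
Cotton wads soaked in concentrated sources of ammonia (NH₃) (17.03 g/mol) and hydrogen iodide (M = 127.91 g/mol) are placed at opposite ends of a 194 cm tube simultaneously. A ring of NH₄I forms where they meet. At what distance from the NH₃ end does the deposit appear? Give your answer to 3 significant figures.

The fronts meet when d_NH₃ + d_HI = L with d_NH₃/d_HI = √(M_HI/M_NH₃) (Graham's law). Here √(M_HI/M_NH₃) = √(127.91/17.03) = 2.741.
With d_NH₃ + d_HI = 194 cm, d_HI = 194/(1 + 2.741) = 51.86 cm.
d_NH₃ = 194 − 51.86 = 142 cm.

142 cm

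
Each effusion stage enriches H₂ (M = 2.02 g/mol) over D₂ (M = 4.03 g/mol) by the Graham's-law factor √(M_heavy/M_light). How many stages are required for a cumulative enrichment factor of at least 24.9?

10

Per stage α = (4.03/2.02)^(1/2) = 1.99505^0.5, giving ln α = 0.3453.
Need α^N ≥ 24.9 ⇒ N ≥ ln(24.9) / ln α = 3.215 / 0.3453 = 9.31.
So at least 10 stages are needed.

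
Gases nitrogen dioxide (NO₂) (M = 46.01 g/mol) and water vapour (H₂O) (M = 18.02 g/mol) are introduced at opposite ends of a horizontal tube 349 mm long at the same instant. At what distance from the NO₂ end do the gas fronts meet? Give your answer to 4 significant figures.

134.3 mm

In equal time, each gas travels a distance ∝ its rate ∝ 1/√M, so d_NO₂/d_H₂O = √(M_H₂O/M_NO₂) = √(18.02/46.01) = 0.6258.
With d_NO₂ + d_H₂O = 349 mm, d_H₂O = 349/(1 + 0.6258) = 214.7 mm.
d_NO₂ = 349 − 214.7 = 134.3 mm.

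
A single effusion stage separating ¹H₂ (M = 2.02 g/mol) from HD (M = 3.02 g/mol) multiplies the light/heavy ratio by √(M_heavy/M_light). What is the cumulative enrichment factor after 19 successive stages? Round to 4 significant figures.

45.63

After 19 stages the ratio has grown by (√(3.02/2.02))^19 = (3.02/2.02)^(19/2).
= 1.49505^(19/2) = 45.63.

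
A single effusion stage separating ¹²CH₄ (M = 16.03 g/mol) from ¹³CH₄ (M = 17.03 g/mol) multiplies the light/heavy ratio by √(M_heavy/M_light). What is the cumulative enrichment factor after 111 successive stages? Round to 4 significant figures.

The single-stage factor is √(M_heavy/M_light), so 111 stages give [√(17.03/16.03)]^111 = (17.03/16.03)^(111/2).
= 1.06238^(111/2) = 28.75.

28.75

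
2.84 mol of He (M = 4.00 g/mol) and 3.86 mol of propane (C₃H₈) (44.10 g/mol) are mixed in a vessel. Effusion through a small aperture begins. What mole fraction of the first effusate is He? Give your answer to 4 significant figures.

0.7096

The effusion rate of species i is ∝ p_i/√M_i ∝ n_i/√M_i.
x_He(eff) = (n_He/√M_He) / (n_He/√M_He + n_C₃H₈/√M_C₃H₈)
= (2.84/√4.00) / (2.84/√4.00 + 3.86/√44.10) = 1.420/(1.420 + 0.5813) = 0.7096.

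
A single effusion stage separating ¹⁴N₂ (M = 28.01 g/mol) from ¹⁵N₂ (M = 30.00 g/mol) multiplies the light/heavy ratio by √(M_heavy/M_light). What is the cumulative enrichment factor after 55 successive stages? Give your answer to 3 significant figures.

Overall factor = α^55 with α = √(30.00/28.01), i.e. (30.00/28.01)^(55/2).
= 1.07105^(55/2) = 6.60.

6.60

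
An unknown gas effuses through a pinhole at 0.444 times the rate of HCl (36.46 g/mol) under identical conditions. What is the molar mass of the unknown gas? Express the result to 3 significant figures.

185 g/mol

By Graham's law, rate_X/rate_HCl = √(M_HCl/M_X).
0.444 = √(36.46/M_X)
M_X = 36.46 / 0.444² = 36.46 / 0.1971 = 185 g/mol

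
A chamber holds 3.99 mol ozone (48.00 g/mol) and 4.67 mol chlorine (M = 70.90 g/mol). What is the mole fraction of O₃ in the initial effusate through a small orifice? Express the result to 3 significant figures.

0.509

Effusion rate of each component ∝ n_i/√M_i (partial pressure × 1/√M).
x_O₃(eff) = (n_O₃/√M_O₃) / (n_O₃/√M_O₃ + n_Cl₂/√M_Cl₂)
= (3.99/√48.00) / (3.99/√48.00 + 4.67/√70.90) = 0.5759/(0.5759 + 0.5546) = 0.509.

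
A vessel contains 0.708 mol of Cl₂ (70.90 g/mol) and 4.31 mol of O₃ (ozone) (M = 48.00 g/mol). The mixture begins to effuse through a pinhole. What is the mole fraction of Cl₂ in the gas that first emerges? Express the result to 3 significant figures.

0.119

Rate_i ∝ x_i/√M_i (Graham's law weighted by mole fraction), so the effusate composition follows n_i/√M_i.
x_Cl₂(eff) = (n_Cl₂/√M_Cl₂) / (n_Cl₂/√M_Cl₂ + n_O₃/√M_O₃)
= (0.708/√70.90) / (0.708/√70.90 + 4.31/√48.00) = 0.08408/(0.08408 + 0.6221) = 0.119.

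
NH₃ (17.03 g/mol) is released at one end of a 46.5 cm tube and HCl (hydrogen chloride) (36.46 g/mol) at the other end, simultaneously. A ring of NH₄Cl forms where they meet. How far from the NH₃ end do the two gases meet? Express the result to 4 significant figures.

Graham's law gives d_NH₃/d_HCl = rate_NH₃/rate_HCl = √(M_HCl/M_NH₃) = √(36.46/17.03) = 1.463.
With d_NH₃ + d_HCl = 46.5 cm, d_HCl = 46.5/(1 + 1.463) = 18.88 cm.
d_NH₃ = 46.5 − 18.88 = 27.62 cm.

27.62 cm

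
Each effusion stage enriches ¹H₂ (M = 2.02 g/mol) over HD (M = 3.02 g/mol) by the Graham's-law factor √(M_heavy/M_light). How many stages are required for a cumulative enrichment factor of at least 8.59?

11

With α = √(3.02/2.02) per stage, ln α = ½ ln(1.49505) = 0.2011.
Need α^N ≥ 8.59 ⇒ N ≥ ln(8.59) / ln α = 2.151 / 0.2011 = 10.70.
Minimum whole number of stages: N = 11.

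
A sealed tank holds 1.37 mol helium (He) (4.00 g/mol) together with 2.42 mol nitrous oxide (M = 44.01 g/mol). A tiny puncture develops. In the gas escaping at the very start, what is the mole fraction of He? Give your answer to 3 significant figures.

Rate_i ∝ x_i/√M_i (Graham's law weighted by mole fraction), so the effusate composition follows n_i/√M_i.
So x_He in the escaping gas = (n_He/√M_He) / Σ(n_i/√M_i)
= (1.37/√4.00) / (1.37/√4.00 + 2.42/√44.01) = 0.6850/(0.6850 + 0.3648) = 0.653.

0.653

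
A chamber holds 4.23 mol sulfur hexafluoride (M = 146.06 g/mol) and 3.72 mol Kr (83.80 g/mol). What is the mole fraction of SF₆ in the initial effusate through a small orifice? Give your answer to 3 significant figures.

Rate_i ∝ x_i/√M_i (Graham's law weighted by mole fraction), so the effusate composition follows n_i/√M_i.
Mole fraction of SF₆ in the effusate = (n_SF₆/√M_SF₆) / (n_SF₆/√M_SF₆ + n_Kr/√M_Kr)
= (4.23/√146.06) / (4.23/√146.06 + 3.72/√83.80) = 0.3500/(0.3500 + 0.4064) = 0.463.

0.463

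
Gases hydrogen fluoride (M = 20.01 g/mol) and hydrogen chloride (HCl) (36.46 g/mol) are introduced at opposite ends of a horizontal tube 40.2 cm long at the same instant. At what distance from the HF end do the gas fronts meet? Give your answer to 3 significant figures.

In equal time, each gas travels a distance ∝ its rate ∝ 1/√M, so d_HF/d_HCl = √(M_HCl/M_HF) = √(36.46/20.01) = 1.350.
With d_HF + d_HCl = 40.2 cm, d_HCl = 40.2/(1 + 1.350) = 17.11 cm.
d_HF = 40.2 − 17.11 = 23.1 cm.

23.1 cm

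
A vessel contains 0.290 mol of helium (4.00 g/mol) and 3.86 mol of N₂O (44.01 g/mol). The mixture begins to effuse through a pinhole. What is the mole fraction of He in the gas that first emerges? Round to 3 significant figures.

Each component's effusion rate ∝ (its partial pressure)·(1/√M) ∝ n_i/√M_i.
x_He(eff) = (n_He/√M_He) / (n_He/√M_He + n_N₂O/√M_N₂O)
= (0.290/√4.00) / (0.290/√4.00 + 3.86/√44.01) = 0.1450/(0.1450 + 0.5819) = 0.199.

0.199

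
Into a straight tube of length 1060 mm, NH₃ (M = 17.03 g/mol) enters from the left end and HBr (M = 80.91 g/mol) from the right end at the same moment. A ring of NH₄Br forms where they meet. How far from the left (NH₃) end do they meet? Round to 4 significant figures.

726.6 mm

Distances travelled in equal time are proportional to diffusion rates, so d_NH₃/d_HBr = √(M_HBr/M_NH₃) = √(80.91/17.03) = 2.180.
With d_NH₃ + d_HBr = 1060 mm, d_HBr = 1060/(1 + 2.180) = 333.4 mm.
d_NH₃ = 1060 − 333.4 = 726.6 mm.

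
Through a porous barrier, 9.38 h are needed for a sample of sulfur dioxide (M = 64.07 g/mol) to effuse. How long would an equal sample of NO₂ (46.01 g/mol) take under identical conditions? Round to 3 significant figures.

7.95 h

Since effusion rate ∝ 1/√M, t_NO₂/t_SO₂ = √(M_NO₂/M_SO₂) = √(46.01/64.07) = √0.7181 = 0.8474.
So the time for NO₂ is 9.38 × 0.8474 = 7.95 h.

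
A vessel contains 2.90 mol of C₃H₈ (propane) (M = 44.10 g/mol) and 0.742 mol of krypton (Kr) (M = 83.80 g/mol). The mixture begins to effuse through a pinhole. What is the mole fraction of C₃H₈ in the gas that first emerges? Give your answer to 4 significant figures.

0.8434

Each component's effusion rate ∝ (its partial pressure)·(1/√M) ∝ n_i/√M_i.
Mole fraction of C₃H₈ in the effusate = (n_C₃H₈/√M_C₃H₈) / (n_C₃H₈/√M_C₃H₈ + n_Kr/√M_Kr)
= (2.90/√44.10) / (2.90/√44.10 + 0.742/√83.80) = 0.4367/(0.4367 + 0.08106) = 0.8434.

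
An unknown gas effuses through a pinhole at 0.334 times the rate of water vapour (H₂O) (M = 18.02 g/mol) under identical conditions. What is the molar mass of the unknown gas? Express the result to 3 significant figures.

Using Graham's law: rate_X/rate_H₂O = √(M_H₂O/M_X).
0.334 = √(18.02/M_X)
M_X = 18.02 / 0.334² = 18.02 / 0.1116 = 162 g/mol

162 g/mol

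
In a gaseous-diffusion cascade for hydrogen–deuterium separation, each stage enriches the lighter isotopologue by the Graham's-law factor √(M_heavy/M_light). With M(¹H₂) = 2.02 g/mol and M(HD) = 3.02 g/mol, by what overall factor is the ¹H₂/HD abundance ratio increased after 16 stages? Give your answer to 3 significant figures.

The single-stage factor is √(M_heavy/M_light), so 16 stages give [√(3.02/2.02)]^16 = (3.02/2.02)^(16/2).
= 1.49505^8 = 25.0.

25.0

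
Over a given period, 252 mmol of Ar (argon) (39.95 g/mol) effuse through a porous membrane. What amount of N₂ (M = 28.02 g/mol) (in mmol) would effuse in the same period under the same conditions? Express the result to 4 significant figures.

300.9 mmol

Using Graham's law: rate_N₂/rate_Ar = √(M_Ar/M_N₂) = √(39.95/28.02) = √1.426 = 1.194.
So the amount for N₂ is 252 × 1.194 = 300.9 mmol.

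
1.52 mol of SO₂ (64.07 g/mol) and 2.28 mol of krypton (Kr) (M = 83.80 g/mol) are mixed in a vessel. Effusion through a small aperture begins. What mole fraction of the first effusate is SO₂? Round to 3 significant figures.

0.433

Effusion rate of each component ∝ n_i/√M_i (partial pressure × 1/√M).
x_SO₂(eff) = (n_SO₂/√M_SO₂) / (n_SO₂/√M_SO₂ + n_Kr/√M_Kr)
= (1.52/√64.07) / (1.52/√64.07 + 2.28/√83.80) = 0.1899/(0.1899 + 0.2491) = 0.433.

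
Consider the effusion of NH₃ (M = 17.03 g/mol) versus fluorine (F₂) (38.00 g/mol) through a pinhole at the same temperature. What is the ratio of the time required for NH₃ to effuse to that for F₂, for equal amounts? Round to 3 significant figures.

Since effusion rate ∝ 1/√M, t_NH₃/t_F₂ = √(M_NH₃/M_F₂) = √(17.03/38.00) = √0.4482 = 0.669.

0.669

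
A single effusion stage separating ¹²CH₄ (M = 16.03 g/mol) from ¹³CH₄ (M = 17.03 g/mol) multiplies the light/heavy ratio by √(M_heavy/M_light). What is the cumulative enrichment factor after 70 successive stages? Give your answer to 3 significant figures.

8.31

Each stage multiplies the ratio by α = √(17.03/16.03), so after 70 stages the overall factor is α^70 = (17.03/16.03)^(70/2).
= 1.06238^35 = 8.31.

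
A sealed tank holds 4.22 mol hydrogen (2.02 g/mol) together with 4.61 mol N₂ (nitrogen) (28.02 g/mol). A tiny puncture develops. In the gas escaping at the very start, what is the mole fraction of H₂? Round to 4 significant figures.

Each component's effusion rate ∝ (its partial pressure)·(1/√M) ∝ n_i/√M_i.
So x_H₂ in the escaping gas = (n_H₂/√M_H₂) / Σ(n_i/√M_i)
= (4.22/√2.02) / (4.22/√2.02 + 4.61/√28.02) = 2.969/(2.969 + 0.8709) = 0.7732.

0.7732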